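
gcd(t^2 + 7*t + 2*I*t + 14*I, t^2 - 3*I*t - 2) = 1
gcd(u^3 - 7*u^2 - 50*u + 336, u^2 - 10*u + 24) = u - 6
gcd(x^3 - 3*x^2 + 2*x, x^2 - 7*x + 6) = x - 1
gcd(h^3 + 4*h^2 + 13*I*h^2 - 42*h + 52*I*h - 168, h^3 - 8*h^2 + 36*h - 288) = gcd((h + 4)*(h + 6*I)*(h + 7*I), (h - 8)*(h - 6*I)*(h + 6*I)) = h + 6*I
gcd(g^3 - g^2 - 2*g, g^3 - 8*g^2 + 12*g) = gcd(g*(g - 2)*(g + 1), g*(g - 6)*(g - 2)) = g^2 - 2*g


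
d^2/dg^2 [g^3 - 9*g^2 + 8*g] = 6*g - 18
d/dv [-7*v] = -7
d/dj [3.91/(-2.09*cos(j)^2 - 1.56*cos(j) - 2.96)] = -(16.3438*cos(j) + 6.0996)*sin(j)/(2.09*cos(j)^2 + 1.56*cos(j) + 2.96)^2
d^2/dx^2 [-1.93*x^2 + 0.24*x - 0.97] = -3.86000000000000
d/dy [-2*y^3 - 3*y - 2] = -6*y^2 - 3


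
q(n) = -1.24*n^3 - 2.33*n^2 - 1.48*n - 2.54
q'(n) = -3.72*n^2 - 4.66*n - 1.48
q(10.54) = -1728.91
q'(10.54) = -463.86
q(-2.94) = 13.18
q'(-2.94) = -19.93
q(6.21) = -398.54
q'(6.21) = -173.88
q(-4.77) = 86.08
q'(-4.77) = -63.89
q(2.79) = -51.74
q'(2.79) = -43.44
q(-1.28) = -1.86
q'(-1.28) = -1.61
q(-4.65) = 78.64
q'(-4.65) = -60.25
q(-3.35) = 22.89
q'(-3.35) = -27.62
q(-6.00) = 190.30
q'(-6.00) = -107.44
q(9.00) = -1108.55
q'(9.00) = -344.74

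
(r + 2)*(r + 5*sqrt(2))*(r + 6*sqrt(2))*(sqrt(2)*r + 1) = sqrt(2)*r^4 + 2*sqrt(2)*r^3 + 23*r^3 + 46*r^2 + 71*sqrt(2)*r^2 + 60*r + 142*sqrt(2)*r + 120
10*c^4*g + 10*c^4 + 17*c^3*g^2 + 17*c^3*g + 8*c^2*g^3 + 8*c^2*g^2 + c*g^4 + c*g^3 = (c + g)*(2*c + g)*(5*c + g)*(c*g + c)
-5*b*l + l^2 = l*(-5*b + l)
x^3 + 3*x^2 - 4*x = x*(x - 1)*(x + 4)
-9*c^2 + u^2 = (-3*c + u)*(3*c + u)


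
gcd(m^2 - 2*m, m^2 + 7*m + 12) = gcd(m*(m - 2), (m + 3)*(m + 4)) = 1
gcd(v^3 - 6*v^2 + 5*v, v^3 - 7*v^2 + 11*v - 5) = v^2 - 6*v + 5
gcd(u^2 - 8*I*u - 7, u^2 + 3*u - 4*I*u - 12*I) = 1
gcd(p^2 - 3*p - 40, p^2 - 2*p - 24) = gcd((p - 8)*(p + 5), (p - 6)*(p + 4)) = 1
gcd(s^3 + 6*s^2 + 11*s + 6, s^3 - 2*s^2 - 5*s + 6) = s + 2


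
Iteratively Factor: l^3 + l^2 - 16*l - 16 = (l - 4)*(l^2 + 5*l + 4) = (l - 4)*(l + 1)*(l + 4)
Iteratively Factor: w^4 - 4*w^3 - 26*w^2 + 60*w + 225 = (w - 5)*(w^3 + w^2 - 21*w - 45) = (w - 5)*(w + 3)*(w^2 - 2*w - 15) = (w - 5)*(w + 3)^2*(w - 5)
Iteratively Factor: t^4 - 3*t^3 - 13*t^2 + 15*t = (t - 5)*(t^3 + 2*t^2 - 3*t) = (t - 5)*(t + 3)*(t^2 - t) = (t - 5)*(t - 1)*(t + 3)*(t)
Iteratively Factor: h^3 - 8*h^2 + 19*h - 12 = (h - 3)*(h^2 - 5*h + 4) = (h - 3)*(h - 1)*(h - 4)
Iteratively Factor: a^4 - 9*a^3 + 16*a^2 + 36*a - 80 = (a + 2)*(a^3 - 11*a^2 + 38*a - 40) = (a - 5)*(a + 2)*(a^2 - 6*a + 8) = (a - 5)*(a - 4)*(a + 2)*(a - 2)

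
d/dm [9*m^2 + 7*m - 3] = 18*m + 7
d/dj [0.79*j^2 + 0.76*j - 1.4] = 1.58*j + 0.76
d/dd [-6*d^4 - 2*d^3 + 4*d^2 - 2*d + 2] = -24*d^3 - 6*d^2 + 8*d - 2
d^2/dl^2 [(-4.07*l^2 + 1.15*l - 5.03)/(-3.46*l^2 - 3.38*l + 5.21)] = (-122.730352*l^3 + 801.51246*l^2 + 228.565524*l + 476.727494)/(41.421736*l^6 + 121.392024*l^5 - 68.530836*l^4 - 326.964976*l^3 + 103.192386*l^2 + 275.241174*l - 141.420761)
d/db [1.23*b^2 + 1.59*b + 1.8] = 2.46*b + 1.59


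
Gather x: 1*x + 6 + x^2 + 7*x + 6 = x^2 + 8*x + 12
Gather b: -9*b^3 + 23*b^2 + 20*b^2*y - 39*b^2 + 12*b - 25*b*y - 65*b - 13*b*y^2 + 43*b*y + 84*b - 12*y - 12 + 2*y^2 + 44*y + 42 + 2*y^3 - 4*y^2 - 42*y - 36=-9*b^3 + b^2*(20*y - 16) + b*(-13*y^2 + 18*y + 31) + 2*y^3 - 2*y^2 - 10*y - 6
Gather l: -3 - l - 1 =-l - 4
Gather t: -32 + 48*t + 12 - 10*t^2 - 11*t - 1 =-10*t^2 + 37*t - 21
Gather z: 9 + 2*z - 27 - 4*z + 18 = -2*z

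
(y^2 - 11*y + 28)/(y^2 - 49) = (y - 4)/(y + 7)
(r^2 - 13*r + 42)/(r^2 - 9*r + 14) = (r - 6)/(r - 2)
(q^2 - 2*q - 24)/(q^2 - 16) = (q - 6)/(q - 4)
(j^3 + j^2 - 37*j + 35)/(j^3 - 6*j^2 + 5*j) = (j + 7)/j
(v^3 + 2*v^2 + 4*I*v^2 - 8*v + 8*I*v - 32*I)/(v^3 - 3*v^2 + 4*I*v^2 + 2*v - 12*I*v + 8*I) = (v + 4)/(v - 1)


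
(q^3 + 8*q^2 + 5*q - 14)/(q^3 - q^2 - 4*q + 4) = (q + 7)/(q - 2)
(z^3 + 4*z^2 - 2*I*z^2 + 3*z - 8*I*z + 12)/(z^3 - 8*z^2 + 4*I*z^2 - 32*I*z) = (z^3 + 2*z^2*(2 - I) + z*(3 - 8*I) + 12)/(z*(z^2 + 4*z*(-2 + I) - 32*I))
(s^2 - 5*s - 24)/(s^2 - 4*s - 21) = (s - 8)/(s - 7)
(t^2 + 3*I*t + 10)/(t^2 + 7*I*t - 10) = (t - 2*I)/(t + 2*I)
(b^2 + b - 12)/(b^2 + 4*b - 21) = (b + 4)/(b + 7)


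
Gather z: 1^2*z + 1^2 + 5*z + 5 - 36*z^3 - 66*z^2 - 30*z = -36*z^3 - 66*z^2 - 24*z + 6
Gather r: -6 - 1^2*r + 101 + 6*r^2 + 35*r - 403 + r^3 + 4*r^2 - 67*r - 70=r^3 + 10*r^2 - 33*r - 378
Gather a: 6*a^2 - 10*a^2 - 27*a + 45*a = -4*a^2 + 18*a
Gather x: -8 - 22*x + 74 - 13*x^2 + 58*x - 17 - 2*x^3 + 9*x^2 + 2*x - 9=-2*x^3 - 4*x^2 + 38*x + 40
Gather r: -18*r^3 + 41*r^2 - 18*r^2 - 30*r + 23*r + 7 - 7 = -18*r^3 + 23*r^2 - 7*r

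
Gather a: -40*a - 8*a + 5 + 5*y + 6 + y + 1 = -48*a + 6*y + 12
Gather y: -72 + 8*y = 8*y - 72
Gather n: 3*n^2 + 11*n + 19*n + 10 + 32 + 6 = 3*n^2 + 30*n + 48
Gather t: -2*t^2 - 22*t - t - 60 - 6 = -2*t^2 - 23*t - 66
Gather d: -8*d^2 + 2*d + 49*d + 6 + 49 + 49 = -8*d^2 + 51*d + 104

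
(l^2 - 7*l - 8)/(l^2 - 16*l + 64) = (l + 1)/(l - 8)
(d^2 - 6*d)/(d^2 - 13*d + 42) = d/(d - 7)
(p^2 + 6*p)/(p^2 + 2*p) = (p + 6)/(p + 2)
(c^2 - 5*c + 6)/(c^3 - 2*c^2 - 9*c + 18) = 1/(c + 3)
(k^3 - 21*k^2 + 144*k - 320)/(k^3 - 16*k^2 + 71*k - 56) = (k^2 - 13*k + 40)/(k^2 - 8*k + 7)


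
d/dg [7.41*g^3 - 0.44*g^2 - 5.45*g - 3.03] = 22.23*g^2 - 0.88*g - 5.45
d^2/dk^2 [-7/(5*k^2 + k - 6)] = 14*(25*k^2 + 5*k - (10*k + 1)^2 - 30)/(5*k^2 + k - 6)^3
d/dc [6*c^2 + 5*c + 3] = 12*c + 5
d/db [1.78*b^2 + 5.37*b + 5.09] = 3.56*b + 5.37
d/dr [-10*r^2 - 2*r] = -20*r - 2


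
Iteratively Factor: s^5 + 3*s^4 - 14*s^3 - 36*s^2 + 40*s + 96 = (s - 2)*(s^4 + 5*s^3 - 4*s^2 - 44*s - 48) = (s - 2)*(s + 2)*(s^3 + 3*s^2 - 10*s - 24) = (s - 3)*(s - 2)*(s + 2)*(s^2 + 6*s + 8) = (s - 3)*(s - 2)*(s + 2)^2*(s + 4)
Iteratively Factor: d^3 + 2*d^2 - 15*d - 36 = (d + 3)*(d^2 - d - 12) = (d - 4)*(d + 3)*(d + 3)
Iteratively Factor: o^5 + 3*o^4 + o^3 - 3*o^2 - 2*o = (o + 2)*(o^4 + o^3 - o^2 - o) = o*(o + 2)*(o^3 + o^2 - o - 1) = o*(o + 1)*(o + 2)*(o^2 - 1) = o*(o + 1)^2*(o + 2)*(o - 1)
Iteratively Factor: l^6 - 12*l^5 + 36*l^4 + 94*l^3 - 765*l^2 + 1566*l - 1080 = (l + 4)*(l^5 - 16*l^4 + 100*l^3 - 306*l^2 + 459*l - 270) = (l - 3)*(l + 4)*(l^4 - 13*l^3 + 61*l^2 - 123*l + 90) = (l - 5)*(l - 3)*(l + 4)*(l^3 - 8*l^2 + 21*l - 18) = (l - 5)*(l - 3)^2*(l + 4)*(l^2 - 5*l + 6) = (l - 5)*(l - 3)^2*(l - 2)*(l + 4)*(l - 3)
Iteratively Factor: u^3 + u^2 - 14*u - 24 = (u + 2)*(u^2 - u - 12) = (u + 2)*(u + 3)*(u - 4)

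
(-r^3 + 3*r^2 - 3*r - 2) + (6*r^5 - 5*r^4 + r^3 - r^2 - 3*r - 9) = 6*r^5 - 5*r^4 + 2*r^2 - 6*r - 11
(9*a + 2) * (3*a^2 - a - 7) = 27*a^3 - 3*a^2 - 65*a - 14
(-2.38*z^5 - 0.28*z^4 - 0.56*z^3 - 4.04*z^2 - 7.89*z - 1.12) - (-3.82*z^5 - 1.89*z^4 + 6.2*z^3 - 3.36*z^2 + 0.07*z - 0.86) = 1.44*z^5 + 1.61*z^4 - 6.76*z^3 - 0.68*z^2 - 7.96*z - 0.26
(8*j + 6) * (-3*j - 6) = -24*j^2 - 66*j - 36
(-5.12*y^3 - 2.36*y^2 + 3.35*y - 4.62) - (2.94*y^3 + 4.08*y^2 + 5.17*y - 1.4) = -8.06*y^3 - 6.44*y^2 - 1.82*y - 3.22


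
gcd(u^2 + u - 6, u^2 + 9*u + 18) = u + 3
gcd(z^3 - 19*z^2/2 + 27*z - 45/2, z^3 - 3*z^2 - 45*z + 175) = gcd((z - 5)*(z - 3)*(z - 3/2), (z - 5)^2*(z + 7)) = z - 5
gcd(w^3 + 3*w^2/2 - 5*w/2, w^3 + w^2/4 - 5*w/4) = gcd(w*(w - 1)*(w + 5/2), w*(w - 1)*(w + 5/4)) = w^2 - w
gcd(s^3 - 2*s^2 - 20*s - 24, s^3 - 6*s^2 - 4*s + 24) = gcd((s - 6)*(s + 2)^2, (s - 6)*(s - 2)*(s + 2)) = s^2 - 4*s - 12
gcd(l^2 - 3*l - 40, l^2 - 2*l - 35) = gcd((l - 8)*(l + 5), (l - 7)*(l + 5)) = l + 5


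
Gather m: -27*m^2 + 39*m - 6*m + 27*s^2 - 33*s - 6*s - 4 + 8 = -27*m^2 + 33*m + 27*s^2 - 39*s + 4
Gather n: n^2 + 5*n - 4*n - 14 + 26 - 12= n^2 + n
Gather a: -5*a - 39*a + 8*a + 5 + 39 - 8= 36 - 36*a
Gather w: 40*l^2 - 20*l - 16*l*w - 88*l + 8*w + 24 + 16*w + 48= 40*l^2 - 108*l + w*(24 - 16*l) + 72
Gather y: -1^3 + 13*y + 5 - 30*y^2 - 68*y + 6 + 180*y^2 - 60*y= 150*y^2 - 115*y + 10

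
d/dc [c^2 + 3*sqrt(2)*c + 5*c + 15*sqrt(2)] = 2*c + 3*sqrt(2) + 5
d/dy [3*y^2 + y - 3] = 6*y + 1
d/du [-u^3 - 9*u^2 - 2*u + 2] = -3*u^2 - 18*u - 2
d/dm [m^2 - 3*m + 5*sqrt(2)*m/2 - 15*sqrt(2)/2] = 2*m - 3 + 5*sqrt(2)/2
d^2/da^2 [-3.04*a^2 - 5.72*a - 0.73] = -6.08000000000000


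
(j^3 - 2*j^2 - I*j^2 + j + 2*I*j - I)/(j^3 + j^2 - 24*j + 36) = (j^3 - j^2*(2 + I) + j*(1 + 2*I) - I)/(j^3 + j^2 - 24*j + 36)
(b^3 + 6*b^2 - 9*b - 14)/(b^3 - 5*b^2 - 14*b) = (-b^3 - 6*b^2 + 9*b + 14)/(b*(-b^2 + 5*b + 14))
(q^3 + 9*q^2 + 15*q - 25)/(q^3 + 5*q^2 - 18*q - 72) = (q^3 + 9*q^2 + 15*q - 25)/(q^3 + 5*q^2 - 18*q - 72)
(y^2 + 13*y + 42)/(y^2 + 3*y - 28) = (y + 6)/(y - 4)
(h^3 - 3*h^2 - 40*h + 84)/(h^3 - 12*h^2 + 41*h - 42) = (h + 6)/(h - 3)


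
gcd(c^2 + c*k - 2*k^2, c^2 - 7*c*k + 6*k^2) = c - k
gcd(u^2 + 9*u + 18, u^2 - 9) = u + 3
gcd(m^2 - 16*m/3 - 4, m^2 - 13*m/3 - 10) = m - 6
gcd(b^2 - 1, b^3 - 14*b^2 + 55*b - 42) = b - 1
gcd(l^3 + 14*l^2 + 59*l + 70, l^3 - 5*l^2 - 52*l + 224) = l + 7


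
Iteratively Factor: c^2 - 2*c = (c)*(c - 2)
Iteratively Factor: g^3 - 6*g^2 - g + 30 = (g - 3)*(g^2 - 3*g - 10) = (g - 3)*(g + 2)*(g - 5)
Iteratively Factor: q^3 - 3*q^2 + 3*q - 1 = (q - 1)*(q^2 - 2*q + 1) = (q - 1)^2*(q - 1)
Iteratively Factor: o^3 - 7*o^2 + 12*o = (o - 4)*(o^2 - 3*o) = (o - 4)*(o - 3)*(o)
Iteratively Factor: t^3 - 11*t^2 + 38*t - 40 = (t - 5)*(t^2 - 6*t + 8) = (t - 5)*(t - 4)*(t - 2)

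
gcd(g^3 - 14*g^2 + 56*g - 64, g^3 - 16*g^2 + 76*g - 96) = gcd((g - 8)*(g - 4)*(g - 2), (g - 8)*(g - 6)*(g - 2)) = g^2 - 10*g + 16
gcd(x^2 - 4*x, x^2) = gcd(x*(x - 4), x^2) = x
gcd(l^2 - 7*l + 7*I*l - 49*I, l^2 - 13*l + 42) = l - 7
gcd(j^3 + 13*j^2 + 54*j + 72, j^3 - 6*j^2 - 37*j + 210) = j + 6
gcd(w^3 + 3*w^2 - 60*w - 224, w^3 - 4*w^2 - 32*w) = w^2 - 4*w - 32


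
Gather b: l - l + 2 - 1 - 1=0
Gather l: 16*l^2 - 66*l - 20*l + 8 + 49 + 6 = 16*l^2 - 86*l + 63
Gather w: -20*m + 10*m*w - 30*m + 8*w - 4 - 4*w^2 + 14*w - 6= -50*m - 4*w^2 + w*(10*m + 22) - 10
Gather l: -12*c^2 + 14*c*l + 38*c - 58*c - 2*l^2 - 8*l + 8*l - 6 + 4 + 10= -12*c^2 + 14*c*l - 20*c - 2*l^2 + 8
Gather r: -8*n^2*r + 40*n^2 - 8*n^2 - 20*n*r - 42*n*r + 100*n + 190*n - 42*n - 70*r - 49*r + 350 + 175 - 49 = 32*n^2 + 248*n + r*(-8*n^2 - 62*n - 119) + 476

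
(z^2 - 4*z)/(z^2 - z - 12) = z/(z + 3)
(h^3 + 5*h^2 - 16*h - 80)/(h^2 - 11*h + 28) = (h^2 + 9*h + 20)/(h - 7)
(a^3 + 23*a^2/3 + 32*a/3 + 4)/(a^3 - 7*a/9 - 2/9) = 3*(a^2 + 7*a + 6)/(3*a^2 - 2*a - 1)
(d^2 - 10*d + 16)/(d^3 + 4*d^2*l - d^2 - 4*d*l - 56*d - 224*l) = (d - 2)/(d^2 + 4*d*l + 7*d + 28*l)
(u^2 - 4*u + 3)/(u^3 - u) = (u - 3)/(u*(u + 1))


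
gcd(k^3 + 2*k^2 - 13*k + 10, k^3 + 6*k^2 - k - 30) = k^2 + 3*k - 10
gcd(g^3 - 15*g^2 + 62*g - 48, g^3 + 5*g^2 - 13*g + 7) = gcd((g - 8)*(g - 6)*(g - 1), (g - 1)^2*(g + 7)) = g - 1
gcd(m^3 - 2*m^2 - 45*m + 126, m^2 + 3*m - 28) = m + 7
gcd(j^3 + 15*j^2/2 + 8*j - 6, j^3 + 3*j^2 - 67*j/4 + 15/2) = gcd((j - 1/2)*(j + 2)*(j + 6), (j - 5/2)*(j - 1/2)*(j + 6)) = j^2 + 11*j/2 - 3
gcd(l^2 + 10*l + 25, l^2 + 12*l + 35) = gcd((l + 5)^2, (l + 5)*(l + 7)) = l + 5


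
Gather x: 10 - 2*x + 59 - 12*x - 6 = 63 - 14*x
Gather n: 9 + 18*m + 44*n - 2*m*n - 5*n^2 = 18*m - 5*n^2 + n*(44 - 2*m) + 9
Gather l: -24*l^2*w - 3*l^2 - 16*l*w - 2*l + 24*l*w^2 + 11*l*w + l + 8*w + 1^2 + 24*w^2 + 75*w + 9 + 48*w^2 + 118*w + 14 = l^2*(-24*w - 3) + l*(24*w^2 - 5*w - 1) + 72*w^2 + 201*w + 24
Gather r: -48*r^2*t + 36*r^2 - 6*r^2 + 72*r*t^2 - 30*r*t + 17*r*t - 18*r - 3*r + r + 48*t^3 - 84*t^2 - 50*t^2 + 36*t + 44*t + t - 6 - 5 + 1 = r^2*(30 - 48*t) + r*(72*t^2 - 13*t - 20) + 48*t^3 - 134*t^2 + 81*t - 10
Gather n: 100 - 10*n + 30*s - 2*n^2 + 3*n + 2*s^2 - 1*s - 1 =-2*n^2 - 7*n + 2*s^2 + 29*s + 99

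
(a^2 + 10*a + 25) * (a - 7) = a^3 + 3*a^2 - 45*a - 175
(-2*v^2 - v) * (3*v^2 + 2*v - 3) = -6*v^4 - 7*v^3 + 4*v^2 + 3*v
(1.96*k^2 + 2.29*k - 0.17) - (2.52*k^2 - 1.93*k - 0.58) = -0.56*k^2 + 4.22*k + 0.41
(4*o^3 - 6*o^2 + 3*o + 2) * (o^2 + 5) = 4*o^5 - 6*o^4 + 23*o^3 - 28*o^2 + 15*o + 10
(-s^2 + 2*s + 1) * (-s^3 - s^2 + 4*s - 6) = s^5 - s^4 - 7*s^3 + 13*s^2 - 8*s - 6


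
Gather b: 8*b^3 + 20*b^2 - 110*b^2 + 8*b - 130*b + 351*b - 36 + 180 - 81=8*b^3 - 90*b^2 + 229*b + 63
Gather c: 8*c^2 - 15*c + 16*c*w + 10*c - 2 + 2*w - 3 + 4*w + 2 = 8*c^2 + c*(16*w - 5) + 6*w - 3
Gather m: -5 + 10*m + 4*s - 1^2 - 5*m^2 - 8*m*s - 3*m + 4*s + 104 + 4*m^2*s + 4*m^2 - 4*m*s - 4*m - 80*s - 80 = m^2*(4*s - 1) + m*(3 - 12*s) - 72*s + 18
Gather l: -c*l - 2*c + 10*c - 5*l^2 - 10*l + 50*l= 8*c - 5*l^2 + l*(40 - c)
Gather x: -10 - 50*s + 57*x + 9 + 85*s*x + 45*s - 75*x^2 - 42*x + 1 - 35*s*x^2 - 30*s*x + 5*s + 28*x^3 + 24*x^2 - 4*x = 28*x^3 + x^2*(-35*s - 51) + x*(55*s + 11)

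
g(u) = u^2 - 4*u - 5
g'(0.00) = -4.00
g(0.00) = -5.00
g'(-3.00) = -10.00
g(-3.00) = 16.00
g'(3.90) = 3.80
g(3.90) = -5.39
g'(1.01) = -1.98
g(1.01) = -8.02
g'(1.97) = -0.06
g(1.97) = -9.00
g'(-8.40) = -20.80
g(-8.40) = 99.16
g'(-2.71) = -9.42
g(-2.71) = 13.18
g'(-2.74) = -9.48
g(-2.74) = 13.47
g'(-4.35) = -12.70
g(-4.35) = 31.32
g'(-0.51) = -5.02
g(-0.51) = -2.70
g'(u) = 2*u - 4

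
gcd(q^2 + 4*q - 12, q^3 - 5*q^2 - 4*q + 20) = q - 2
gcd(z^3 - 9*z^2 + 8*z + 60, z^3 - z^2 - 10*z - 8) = z + 2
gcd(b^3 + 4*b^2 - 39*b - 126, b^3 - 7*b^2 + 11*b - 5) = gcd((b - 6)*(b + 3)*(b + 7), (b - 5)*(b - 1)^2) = 1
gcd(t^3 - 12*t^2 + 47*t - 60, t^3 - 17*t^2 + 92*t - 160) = t^2 - 9*t + 20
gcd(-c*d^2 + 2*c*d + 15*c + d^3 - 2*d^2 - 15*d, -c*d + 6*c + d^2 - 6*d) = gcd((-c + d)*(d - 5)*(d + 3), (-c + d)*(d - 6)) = c - d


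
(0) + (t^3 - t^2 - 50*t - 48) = t^3 - t^2 - 50*t - 48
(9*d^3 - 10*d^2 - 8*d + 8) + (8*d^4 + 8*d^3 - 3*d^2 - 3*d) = 8*d^4 + 17*d^3 - 13*d^2 - 11*d + 8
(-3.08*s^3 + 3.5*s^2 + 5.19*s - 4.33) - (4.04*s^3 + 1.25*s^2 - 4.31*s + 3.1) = -7.12*s^3 + 2.25*s^2 + 9.5*s - 7.43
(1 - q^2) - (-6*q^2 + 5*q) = 5*q^2 - 5*q + 1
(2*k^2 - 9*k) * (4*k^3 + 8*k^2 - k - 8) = 8*k^5 - 20*k^4 - 74*k^3 - 7*k^2 + 72*k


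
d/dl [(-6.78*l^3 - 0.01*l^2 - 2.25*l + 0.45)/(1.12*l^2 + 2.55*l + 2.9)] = (-7.5936*l^4 - 34.578*l^3 - 56.4915*l^2 - 1.066*l - 7.6725)/(1.2544*l^4 + 5.712*l^3 + 12.9985*l^2 + 14.79*l + 8.41)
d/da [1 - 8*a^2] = -16*a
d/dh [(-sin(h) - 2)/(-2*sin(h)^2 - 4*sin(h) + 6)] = (-4*sin(h) + cos(h)^2 - 8)*cos(h)/(2*(sin(h)^2 + 2*sin(h) - 3)^2)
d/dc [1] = 0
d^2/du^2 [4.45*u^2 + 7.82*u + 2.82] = 8.90000000000000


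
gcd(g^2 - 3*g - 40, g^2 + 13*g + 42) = 1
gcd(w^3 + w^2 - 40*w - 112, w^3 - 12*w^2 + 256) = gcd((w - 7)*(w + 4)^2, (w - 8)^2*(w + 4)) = w + 4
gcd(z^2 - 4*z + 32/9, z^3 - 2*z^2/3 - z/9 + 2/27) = 1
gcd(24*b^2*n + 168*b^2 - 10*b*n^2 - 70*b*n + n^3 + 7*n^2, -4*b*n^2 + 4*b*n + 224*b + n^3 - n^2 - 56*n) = 4*b*n + 28*b - n^2 - 7*n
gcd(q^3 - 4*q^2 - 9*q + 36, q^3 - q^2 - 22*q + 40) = q - 4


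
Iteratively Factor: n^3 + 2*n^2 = (n)*(n^2 + 2*n) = n*(n + 2)*(n)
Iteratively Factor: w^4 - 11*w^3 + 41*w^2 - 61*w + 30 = (w - 2)*(w^3 - 9*w^2 + 23*w - 15) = (w - 2)*(w - 1)*(w^2 - 8*w + 15) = (w - 3)*(w - 2)*(w - 1)*(w - 5)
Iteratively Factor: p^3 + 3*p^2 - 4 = (p - 1)*(p^2 + 4*p + 4) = (p - 1)*(p + 2)*(p + 2)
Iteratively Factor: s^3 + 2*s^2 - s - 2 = (s + 1)*(s^2 + s - 2) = (s + 1)*(s + 2)*(s - 1)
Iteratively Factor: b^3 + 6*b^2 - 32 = (b + 4)*(b^2 + 2*b - 8) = (b - 2)*(b + 4)*(b + 4)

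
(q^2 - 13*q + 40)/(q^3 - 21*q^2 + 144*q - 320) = 1/(q - 8)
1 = 1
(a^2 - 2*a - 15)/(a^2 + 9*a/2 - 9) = 2*(a^2 - 2*a - 15)/(2*a^2 + 9*a - 18)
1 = 1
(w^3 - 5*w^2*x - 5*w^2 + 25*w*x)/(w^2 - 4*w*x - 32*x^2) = w*(-w^2 + 5*w*x + 5*w - 25*x)/(-w^2 + 4*w*x + 32*x^2)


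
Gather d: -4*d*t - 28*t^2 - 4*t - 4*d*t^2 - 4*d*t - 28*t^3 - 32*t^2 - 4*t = d*(-4*t^2 - 8*t) - 28*t^3 - 60*t^2 - 8*t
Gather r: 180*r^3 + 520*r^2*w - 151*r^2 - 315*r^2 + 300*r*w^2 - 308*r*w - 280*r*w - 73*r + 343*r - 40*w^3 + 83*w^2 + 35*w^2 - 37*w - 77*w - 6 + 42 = 180*r^3 + r^2*(520*w - 466) + r*(300*w^2 - 588*w + 270) - 40*w^3 + 118*w^2 - 114*w + 36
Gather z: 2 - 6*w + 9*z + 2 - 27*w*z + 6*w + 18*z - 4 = z*(27 - 27*w)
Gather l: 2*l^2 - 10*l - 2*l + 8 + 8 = 2*l^2 - 12*l + 16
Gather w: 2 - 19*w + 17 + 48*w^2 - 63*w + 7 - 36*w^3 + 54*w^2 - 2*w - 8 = -36*w^3 + 102*w^2 - 84*w + 18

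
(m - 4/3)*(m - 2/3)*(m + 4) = m^3 + 2*m^2 - 64*m/9 + 32/9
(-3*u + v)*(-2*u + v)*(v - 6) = 6*u^2*v - 36*u^2 - 5*u*v^2 + 30*u*v + v^3 - 6*v^2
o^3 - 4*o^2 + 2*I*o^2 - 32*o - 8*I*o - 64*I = (o - 8)*(o + 4)*(o + 2*I)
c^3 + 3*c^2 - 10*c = c*(c - 2)*(c + 5)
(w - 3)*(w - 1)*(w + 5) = w^3 + w^2 - 17*w + 15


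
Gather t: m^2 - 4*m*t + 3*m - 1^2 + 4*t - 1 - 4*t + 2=m^2 - 4*m*t + 3*m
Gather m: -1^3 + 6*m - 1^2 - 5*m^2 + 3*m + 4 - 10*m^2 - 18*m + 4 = -15*m^2 - 9*m + 6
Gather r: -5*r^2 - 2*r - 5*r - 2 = -5*r^2 - 7*r - 2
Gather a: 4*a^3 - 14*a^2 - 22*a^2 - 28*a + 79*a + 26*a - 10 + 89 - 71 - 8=4*a^3 - 36*a^2 + 77*a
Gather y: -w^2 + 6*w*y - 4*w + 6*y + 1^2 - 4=-w^2 - 4*w + y*(6*w + 6) - 3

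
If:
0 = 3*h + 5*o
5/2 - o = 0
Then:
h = -25/6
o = 5/2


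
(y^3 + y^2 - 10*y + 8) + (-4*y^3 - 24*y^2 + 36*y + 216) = -3*y^3 - 23*y^2 + 26*y + 224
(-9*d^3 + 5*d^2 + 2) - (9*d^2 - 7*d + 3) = -9*d^3 - 4*d^2 + 7*d - 1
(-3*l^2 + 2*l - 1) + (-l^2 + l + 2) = -4*l^2 + 3*l + 1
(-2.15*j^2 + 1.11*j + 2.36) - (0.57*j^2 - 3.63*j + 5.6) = -2.72*j^2 + 4.74*j - 3.24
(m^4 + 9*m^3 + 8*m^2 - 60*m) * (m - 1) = m^5 + 8*m^4 - m^3 - 68*m^2 + 60*m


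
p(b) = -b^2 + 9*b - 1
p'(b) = 9 - 2*b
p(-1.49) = -16.63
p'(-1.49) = 11.98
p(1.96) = 12.80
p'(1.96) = 5.08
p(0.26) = 1.27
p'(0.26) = 8.48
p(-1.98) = -22.74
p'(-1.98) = 12.96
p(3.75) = 18.69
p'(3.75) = 1.50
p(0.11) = -0.02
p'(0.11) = 8.78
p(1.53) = 10.43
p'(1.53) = 5.94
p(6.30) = 16.01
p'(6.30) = -3.60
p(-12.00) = -253.00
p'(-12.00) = 33.00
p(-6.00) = -91.00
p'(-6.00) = 21.00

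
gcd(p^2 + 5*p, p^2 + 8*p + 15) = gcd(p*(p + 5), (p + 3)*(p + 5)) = p + 5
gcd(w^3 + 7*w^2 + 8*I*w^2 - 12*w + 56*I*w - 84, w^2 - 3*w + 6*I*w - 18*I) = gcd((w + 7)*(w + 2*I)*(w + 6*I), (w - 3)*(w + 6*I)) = w + 6*I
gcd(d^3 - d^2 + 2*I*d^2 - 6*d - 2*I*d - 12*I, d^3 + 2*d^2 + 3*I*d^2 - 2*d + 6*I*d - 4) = d^2 + d*(2 + 2*I) + 4*I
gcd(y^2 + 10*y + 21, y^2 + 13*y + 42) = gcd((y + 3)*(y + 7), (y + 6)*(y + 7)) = y + 7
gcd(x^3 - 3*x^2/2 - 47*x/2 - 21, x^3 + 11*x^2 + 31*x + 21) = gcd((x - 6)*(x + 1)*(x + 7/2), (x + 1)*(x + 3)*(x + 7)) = x + 1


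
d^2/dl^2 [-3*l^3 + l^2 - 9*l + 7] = 2 - 18*l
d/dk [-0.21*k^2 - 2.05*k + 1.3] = -0.42*k - 2.05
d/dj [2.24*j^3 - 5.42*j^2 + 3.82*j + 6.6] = 6.72*j^2 - 10.84*j + 3.82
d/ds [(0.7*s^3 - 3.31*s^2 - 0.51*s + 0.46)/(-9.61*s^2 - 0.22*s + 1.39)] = (-6.72699999999999*s^4 - 0.308*s^3 - 1.2539*s^2 - 0.360599999999998*s - 0.6077)/(92.3521*s^4 + 4.2284*s^3 - 26.6674*s^2 - 0.6116*s + 1.9321)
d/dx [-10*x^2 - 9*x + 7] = -20*x - 9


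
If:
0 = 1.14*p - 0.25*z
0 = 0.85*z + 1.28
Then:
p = -0.33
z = -1.51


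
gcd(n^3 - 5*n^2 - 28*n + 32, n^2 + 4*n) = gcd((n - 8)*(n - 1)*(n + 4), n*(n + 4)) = n + 4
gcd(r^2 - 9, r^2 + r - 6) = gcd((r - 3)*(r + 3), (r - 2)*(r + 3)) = r + 3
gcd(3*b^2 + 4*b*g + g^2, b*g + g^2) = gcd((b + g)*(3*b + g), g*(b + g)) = b + g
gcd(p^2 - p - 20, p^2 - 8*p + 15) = p - 5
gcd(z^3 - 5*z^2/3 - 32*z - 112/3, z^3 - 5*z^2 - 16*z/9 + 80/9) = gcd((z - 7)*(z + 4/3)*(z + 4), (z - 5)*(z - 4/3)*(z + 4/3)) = z + 4/3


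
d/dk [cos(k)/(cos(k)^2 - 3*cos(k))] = sin(k)/(cos(k) - 3)^2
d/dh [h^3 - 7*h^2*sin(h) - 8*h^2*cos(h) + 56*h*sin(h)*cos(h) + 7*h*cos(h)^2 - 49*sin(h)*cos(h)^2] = 8*h^2*sin(h) - 7*h^2*cos(h) + 3*h^2 - 14*h*sin(h) - 7*h*sin(2*h) - 16*h*cos(h) + 56*h*cos(2*h) + 28*sin(2*h) - 49*cos(h)/4 + 7*cos(2*h)/2 - 147*cos(3*h)/4 + 7/2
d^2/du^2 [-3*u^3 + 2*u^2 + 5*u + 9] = 4 - 18*u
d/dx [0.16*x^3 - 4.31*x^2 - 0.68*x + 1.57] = 0.48*x^2 - 8.62*x - 0.68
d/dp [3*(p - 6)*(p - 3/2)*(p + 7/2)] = 9*p^2 - 24*p - 207/4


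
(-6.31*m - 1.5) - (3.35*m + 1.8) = -9.66*m - 3.3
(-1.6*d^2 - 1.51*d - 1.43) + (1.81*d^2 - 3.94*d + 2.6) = 0.21*d^2 - 5.45*d + 1.17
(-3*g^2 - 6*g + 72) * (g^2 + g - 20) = -3*g^4 - 9*g^3 + 126*g^2 + 192*g - 1440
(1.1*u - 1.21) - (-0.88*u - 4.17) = 1.98*u + 2.96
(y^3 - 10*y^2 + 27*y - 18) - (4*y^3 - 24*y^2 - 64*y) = -3*y^3 + 14*y^2 + 91*y - 18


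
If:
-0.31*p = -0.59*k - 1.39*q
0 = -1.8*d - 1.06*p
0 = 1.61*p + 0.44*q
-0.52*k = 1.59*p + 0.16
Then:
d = 0.01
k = -0.23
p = -0.03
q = 0.09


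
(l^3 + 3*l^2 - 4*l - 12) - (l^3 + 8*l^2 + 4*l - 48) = -5*l^2 - 8*l + 36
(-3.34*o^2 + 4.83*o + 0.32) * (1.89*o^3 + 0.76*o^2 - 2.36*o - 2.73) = -6.3126*o^5 + 6.5903*o^4 + 12.158*o^3 - 2.0374*o^2 - 13.9411*o - 0.8736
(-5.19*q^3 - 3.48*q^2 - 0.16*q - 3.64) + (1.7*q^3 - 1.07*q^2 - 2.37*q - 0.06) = -3.49*q^3 - 4.55*q^2 - 2.53*q - 3.7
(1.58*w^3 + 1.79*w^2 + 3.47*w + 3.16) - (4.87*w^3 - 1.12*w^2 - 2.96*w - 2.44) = -3.29*w^3 + 2.91*w^2 + 6.43*w + 5.6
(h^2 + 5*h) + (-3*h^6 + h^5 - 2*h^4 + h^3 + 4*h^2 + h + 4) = -3*h^6 + h^5 - 2*h^4 + h^3 + 5*h^2 + 6*h + 4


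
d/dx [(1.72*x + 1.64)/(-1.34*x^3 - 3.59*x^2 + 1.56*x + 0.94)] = (4.6096*x^3 + 12.7676*x^2 + 11.7752*x - 0.9416)/(1.7956*x^6 + 9.6212*x^5 + 8.7073*x^4 - 13.72*x^3 - 4.3156*x^2 + 2.9328*x + 0.8836)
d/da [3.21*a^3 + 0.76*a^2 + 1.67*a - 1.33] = 9.63*a^2 + 1.52*a + 1.67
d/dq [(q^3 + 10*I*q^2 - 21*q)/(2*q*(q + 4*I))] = (q^2 + 8*I*q - 19)/(2*(q^2 + 8*I*q - 16))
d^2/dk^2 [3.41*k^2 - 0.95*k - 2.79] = 6.82000000000000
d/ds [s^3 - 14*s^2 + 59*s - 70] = 3*s^2 - 28*s + 59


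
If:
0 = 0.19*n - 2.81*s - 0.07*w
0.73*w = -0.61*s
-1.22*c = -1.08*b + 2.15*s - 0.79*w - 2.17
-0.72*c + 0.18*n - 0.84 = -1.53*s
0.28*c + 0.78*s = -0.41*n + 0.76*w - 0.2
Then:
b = -3.20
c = -1.09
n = 0.20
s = 0.01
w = -0.01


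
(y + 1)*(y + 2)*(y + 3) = y^3 + 6*y^2 + 11*y + 6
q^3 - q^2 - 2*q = q*(q - 2)*(q + 1)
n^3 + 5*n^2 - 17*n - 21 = (n - 3)*(n + 1)*(n + 7)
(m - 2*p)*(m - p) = m^2 - 3*m*p + 2*p^2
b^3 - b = b*(b - 1)*(b + 1)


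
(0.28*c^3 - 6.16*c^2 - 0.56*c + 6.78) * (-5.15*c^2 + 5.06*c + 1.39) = -1.442*c^5 + 33.1408*c^4 - 27.8964*c^3 - 46.313*c^2 + 33.5284*c + 9.4242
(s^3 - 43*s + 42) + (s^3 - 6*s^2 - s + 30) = 2*s^3 - 6*s^2 - 44*s + 72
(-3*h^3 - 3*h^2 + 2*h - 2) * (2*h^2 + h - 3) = -6*h^5 - 9*h^4 + 10*h^3 + 7*h^2 - 8*h + 6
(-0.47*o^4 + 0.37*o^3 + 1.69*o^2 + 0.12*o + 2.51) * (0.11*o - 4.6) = -0.0517*o^5 + 2.2027*o^4 - 1.5161*o^3 - 7.7608*o^2 - 0.2759*o - 11.546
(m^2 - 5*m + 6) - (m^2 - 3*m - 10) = 16 - 2*m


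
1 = 1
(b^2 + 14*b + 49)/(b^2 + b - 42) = (b + 7)/(b - 6)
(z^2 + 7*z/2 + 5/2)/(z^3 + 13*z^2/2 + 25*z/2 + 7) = (2*z + 5)/(2*z^2 + 11*z + 14)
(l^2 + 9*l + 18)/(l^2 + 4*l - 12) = (l + 3)/(l - 2)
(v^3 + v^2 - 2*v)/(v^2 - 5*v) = (v^2 + v - 2)/(v - 5)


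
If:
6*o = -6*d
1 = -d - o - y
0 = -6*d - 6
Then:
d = -1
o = 1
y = -1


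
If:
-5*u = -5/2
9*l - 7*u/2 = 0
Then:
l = 7/36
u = 1/2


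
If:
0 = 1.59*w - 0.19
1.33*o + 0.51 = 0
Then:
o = -0.38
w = 0.12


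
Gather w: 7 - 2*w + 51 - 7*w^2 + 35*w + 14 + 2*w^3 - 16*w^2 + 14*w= 2*w^3 - 23*w^2 + 47*w + 72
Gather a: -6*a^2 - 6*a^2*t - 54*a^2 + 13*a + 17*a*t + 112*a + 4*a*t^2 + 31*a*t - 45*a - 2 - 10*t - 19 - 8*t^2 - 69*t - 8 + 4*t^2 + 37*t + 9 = a^2*(-6*t - 60) + a*(4*t^2 + 48*t + 80) - 4*t^2 - 42*t - 20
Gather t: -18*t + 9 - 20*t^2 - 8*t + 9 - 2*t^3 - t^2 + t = -2*t^3 - 21*t^2 - 25*t + 18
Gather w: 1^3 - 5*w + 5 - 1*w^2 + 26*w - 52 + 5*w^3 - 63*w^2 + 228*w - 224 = 5*w^3 - 64*w^2 + 249*w - 270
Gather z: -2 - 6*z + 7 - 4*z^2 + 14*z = -4*z^2 + 8*z + 5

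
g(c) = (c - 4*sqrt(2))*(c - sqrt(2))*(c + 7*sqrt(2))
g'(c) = (c - 4*sqrt(2))*(c - sqrt(2)) + (c - 4*sqrt(2))*(c + 7*sqrt(2)) + (c - sqrt(2))*(c + 7*sqrt(2)) = 3*c^2 + 4*sqrt(2)*c - 62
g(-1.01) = 143.67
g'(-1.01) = -64.65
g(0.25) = 63.89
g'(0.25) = -60.40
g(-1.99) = 205.90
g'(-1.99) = -61.38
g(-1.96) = 204.05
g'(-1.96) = -61.56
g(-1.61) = 182.17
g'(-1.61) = -63.33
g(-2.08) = 211.39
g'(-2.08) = -60.79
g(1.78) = -16.56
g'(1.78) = -42.43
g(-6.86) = 314.79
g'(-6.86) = 40.37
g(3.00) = -54.35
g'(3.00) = -18.03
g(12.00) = 1470.49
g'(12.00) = 437.88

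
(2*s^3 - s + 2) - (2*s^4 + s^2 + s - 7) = -2*s^4 + 2*s^3 - s^2 - 2*s + 9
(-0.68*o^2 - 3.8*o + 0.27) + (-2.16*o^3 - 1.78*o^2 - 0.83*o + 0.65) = -2.16*o^3 - 2.46*o^2 - 4.63*o + 0.92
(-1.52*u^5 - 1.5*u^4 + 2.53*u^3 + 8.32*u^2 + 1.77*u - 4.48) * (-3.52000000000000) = 5.3504*u^5 + 5.28*u^4 - 8.9056*u^3 - 29.2864*u^2 - 6.2304*u + 15.7696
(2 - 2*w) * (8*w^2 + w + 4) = -16*w^3 + 14*w^2 - 6*w + 8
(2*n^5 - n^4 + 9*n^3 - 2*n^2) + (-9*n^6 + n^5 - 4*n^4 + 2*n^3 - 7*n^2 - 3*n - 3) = -9*n^6 + 3*n^5 - 5*n^4 + 11*n^3 - 9*n^2 - 3*n - 3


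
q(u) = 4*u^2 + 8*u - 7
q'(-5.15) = -33.20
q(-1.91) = -7.69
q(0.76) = 1.39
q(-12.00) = 473.00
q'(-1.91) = -7.28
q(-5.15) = 57.89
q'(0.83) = 14.64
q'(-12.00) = -88.00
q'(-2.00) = -8.00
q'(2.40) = 27.20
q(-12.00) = 473.00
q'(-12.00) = -88.00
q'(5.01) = 48.08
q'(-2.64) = -13.12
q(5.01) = 133.48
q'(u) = 8*u + 8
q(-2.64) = -0.24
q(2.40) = 35.24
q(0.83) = 2.40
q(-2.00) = -7.00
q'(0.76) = 14.08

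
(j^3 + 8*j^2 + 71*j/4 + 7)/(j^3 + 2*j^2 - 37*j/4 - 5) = (2*j + 7)/(2*j - 5)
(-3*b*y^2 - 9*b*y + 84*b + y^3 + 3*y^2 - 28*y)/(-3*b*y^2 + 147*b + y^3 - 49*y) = (y - 4)/(y - 7)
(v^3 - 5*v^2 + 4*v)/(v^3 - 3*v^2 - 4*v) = (v - 1)/(v + 1)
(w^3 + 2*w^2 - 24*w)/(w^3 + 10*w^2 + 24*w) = (w - 4)/(w + 4)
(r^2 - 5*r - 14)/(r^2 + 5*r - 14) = (r^2 - 5*r - 14)/(r^2 + 5*r - 14)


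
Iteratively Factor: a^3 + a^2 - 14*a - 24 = (a + 2)*(a^2 - a - 12) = (a - 4)*(a + 2)*(a + 3)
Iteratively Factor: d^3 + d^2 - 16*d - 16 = (d - 4)*(d^2 + 5*d + 4) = (d - 4)*(d + 4)*(d + 1)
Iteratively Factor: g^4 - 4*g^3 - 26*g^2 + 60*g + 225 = (g - 5)*(g^3 + g^2 - 21*g - 45) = (g - 5)*(g + 3)*(g^2 - 2*g - 15) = (g - 5)^2*(g + 3)*(g + 3)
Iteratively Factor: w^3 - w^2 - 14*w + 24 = (w - 3)*(w^2 + 2*w - 8) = (w - 3)*(w - 2)*(w + 4)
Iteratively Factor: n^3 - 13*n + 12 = (n - 1)*(n^2 + n - 12) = (n - 1)*(n + 4)*(n - 3)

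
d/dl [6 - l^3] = -3*l^2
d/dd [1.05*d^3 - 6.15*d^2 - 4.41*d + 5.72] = 3.15*d^2 - 12.3*d - 4.41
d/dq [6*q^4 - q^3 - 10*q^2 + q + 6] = 24*q^3 - 3*q^2 - 20*q + 1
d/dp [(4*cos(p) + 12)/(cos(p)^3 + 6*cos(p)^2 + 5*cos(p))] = 2*(75*cos(p) + 15*cos(2*p) + cos(3*p) + 45)*sin(p)/((cos(p) + 1)^2*(cos(p) + 5)^2*cos(p)^2)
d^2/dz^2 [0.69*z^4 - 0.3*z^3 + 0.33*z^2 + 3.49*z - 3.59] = 8.28*z^2 - 1.8*z + 0.66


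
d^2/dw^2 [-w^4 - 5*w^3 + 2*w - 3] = 6*w*(-2*w - 5)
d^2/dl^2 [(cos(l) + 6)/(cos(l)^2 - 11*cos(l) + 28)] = (-9*(1 - cos(2*l))^2*cos(l)/4 - 35*(1 - cos(2*l))^2/4 - 5839*cos(l)/2 - 198*cos(2*l) + 90*cos(3*l) + cos(5*l)/2 + 1569)/((cos(l) - 7)^3*(cos(l) - 4)^3)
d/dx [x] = 1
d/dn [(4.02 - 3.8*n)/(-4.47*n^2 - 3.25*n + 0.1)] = (-16.986*n^2 + 35.9388*n + 12.685)/(19.9809*n^4 + 29.055*n^3 + 9.6685*n^2 - 0.65*n + 0.01)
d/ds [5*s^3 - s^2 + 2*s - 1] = 15*s^2 - 2*s + 2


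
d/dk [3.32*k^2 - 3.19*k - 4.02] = 6.64*k - 3.19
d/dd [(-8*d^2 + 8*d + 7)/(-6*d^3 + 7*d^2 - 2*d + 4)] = 2*(-24*d^4 + 48*d^3 + 43*d^2 - 81*d + 23)/(36*d^6 - 84*d^5 + 73*d^4 - 76*d^3 + 60*d^2 - 16*d + 16)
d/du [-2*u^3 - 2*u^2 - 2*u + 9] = -6*u^2 - 4*u - 2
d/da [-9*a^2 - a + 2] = -18*a - 1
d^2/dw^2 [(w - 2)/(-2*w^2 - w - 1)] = 2*(-(w - 2)*(4*w + 1)^2 + 3*(2*w - 1)*(2*w^2 + w + 1))/(2*w^2 + w + 1)^3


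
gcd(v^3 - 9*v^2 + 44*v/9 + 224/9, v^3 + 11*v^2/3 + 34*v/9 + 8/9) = v + 4/3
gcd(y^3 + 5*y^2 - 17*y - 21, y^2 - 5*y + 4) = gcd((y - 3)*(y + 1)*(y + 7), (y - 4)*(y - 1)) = 1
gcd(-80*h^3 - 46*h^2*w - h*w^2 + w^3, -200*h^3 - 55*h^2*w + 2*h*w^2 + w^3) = -40*h^2 - 3*h*w + w^2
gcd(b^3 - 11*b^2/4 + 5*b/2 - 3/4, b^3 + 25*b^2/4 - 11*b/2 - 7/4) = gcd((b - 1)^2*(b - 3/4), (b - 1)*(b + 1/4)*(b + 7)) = b - 1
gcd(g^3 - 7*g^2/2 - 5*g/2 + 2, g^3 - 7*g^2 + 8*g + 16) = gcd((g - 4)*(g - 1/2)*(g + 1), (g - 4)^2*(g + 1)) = g^2 - 3*g - 4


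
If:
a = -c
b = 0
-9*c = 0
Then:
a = 0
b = 0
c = 0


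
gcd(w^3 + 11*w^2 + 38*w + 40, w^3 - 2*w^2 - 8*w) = w + 2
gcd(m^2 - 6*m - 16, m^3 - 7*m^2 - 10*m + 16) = m^2 - 6*m - 16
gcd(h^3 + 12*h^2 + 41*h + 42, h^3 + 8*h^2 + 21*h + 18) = h^2 + 5*h + 6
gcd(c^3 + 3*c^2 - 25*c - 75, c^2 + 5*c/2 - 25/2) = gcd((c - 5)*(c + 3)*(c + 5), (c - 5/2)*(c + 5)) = c + 5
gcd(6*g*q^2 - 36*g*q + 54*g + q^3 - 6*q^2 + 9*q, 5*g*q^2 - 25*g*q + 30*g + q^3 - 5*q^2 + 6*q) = q - 3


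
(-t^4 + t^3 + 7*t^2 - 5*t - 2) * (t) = -t^5 + t^4 + 7*t^3 - 5*t^2 - 2*t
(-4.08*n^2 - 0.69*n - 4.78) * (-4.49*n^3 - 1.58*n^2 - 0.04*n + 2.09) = 18.3192*n^5 + 9.5445*n^4 + 22.7156*n^3 - 0.947199999999999*n^2 - 1.2509*n - 9.9902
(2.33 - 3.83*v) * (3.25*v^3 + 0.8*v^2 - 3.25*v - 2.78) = -12.4475*v^4 + 4.5085*v^3 + 14.3115*v^2 + 3.0749*v - 6.4774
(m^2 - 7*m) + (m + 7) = m^2 - 6*m + 7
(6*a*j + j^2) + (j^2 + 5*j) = 6*a*j + 2*j^2 + 5*j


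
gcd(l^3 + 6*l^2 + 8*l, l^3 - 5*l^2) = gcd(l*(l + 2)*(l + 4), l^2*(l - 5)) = l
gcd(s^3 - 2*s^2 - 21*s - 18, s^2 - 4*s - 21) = s + 3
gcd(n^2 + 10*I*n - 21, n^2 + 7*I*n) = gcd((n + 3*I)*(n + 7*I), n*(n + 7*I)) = n + 7*I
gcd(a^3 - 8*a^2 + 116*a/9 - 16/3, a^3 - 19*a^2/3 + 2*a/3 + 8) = a^2 - 22*a/3 + 8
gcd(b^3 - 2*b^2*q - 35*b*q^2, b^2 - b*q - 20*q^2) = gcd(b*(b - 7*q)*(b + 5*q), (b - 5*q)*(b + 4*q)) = 1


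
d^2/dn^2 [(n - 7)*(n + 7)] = 2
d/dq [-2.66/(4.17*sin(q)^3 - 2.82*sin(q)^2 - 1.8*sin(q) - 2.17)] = (33.2766*sin(q)^2 - 15.0024*sin(q) - 4.788)*cos(q)/(-4.17*sin(q)^3 + 2.82*sin(q)^2 + 1.8*sin(q) + 2.17)^2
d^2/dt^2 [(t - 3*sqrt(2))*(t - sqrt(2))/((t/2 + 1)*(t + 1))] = 4*(-4*sqrt(2)*t^3 - 3*t^3 + 12*t^2 + 24*sqrt(2)*t + 54*t + 24*sqrt(2) + 46)/(t^6 + 9*t^5 + 33*t^4 + 63*t^3 + 66*t^2 + 36*t + 8)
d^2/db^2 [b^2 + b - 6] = 2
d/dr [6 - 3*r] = -3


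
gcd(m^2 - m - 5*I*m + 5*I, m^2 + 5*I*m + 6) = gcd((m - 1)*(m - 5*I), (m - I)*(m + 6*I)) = 1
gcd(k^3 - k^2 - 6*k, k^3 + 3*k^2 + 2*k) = k^2 + 2*k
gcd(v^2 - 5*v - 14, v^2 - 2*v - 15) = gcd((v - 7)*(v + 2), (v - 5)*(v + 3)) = 1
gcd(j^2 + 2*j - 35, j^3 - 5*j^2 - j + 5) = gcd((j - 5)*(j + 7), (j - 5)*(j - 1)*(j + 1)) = j - 5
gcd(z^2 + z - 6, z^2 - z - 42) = 1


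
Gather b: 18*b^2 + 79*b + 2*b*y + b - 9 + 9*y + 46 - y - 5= 18*b^2 + b*(2*y + 80) + 8*y + 32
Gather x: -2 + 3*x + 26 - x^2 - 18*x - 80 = -x^2 - 15*x - 56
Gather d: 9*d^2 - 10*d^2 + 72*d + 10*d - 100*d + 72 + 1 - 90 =-d^2 - 18*d - 17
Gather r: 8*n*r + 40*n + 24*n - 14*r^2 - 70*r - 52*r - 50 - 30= 64*n - 14*r^2 + r*(8*n - 122) - 80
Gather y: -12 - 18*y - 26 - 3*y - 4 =-21*y - 42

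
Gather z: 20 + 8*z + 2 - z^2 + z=-z^2 + 9*z + 22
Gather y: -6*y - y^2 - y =-y^2 - 7*y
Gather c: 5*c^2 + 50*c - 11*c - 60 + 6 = 5*c^2 + 39*c - 54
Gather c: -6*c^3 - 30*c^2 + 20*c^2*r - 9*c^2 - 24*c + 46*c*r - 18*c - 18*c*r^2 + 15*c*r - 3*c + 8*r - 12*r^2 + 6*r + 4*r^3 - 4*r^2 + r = -6*c^3 + c^2*(20*r - 39) + c*(-18*r^2 + 61*r - 45) + 4*r^3 - 16*r^2 + 15*r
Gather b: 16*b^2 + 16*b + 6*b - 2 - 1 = 16*b^2 + 22*b - 3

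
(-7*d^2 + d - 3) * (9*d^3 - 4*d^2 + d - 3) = -63*d^5 + 37*d^4 - 38*d^3 + 34*d^2 - 6*d + 9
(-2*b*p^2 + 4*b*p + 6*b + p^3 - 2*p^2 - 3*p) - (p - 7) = -2*b*p^2 + 4*b*p + 6*b + p^3 - 2*p^2 - 4*p + 7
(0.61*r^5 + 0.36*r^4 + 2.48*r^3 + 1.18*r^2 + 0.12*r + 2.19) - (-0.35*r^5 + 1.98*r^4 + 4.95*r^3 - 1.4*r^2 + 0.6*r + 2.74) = 0.96*r^5 - 1.62*r^4 - 2.47*r^3 + 2.58*r^2 - 0.48*r - 0.55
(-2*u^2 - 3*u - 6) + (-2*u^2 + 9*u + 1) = -4*u^2 + 6*u - 5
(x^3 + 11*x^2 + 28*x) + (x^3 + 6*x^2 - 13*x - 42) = 2*x^3 + 17*x^2 + 15*x - 42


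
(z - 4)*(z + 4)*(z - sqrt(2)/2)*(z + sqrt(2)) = z^4 + sqrt(2)*z^3/2 - 17*z^2 - 8*sqrt(2)*z + 16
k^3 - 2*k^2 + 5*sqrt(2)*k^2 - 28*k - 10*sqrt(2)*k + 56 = (k - 2)*(k - 2*sqrt(2))*(k + 7*sqrt(2))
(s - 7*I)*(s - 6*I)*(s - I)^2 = s^4 - 15*I*s^3 - 69*s^2 + 97*I*s + 42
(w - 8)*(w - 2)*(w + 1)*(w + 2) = w^4 - 7*w^3 - 12*w^2 + 28*w + 32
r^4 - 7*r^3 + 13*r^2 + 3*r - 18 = (r - 3)^2*(r - 2)*(r + 1)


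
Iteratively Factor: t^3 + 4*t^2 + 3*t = (t)*(t^2 + 4*t + 3) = t*(t + 3)*(t + 1)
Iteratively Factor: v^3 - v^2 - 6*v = (v - 3)*(v^2 + 2*v) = (v - 3)*(v + 2)*(v)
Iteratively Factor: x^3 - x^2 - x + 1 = (x - 1)*(x^2 - 1) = (x - 1)*(x + 1)*(x - 1)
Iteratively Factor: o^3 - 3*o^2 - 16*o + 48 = (o + 4)*(o^2 - 7*o + 12) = (o - 4)*(o + 4)*(o - 3)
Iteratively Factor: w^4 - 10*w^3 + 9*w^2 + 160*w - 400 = (w - 5)*(w^3 - 5*w^2 - 16*w + 80) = (w - 5)*(w - 4)*(w^2 - w - 20) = (w - 5)^2*(w - 4)*(w + 4)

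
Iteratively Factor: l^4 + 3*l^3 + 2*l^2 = (l + 2)*(l^3 + l^2) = l*(l + 2)*(l^2 + l) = l*(l + 1)*(l + 2)*(l)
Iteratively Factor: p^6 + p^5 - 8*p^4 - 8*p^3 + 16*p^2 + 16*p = (p + 2)*(p^5 - p^4 - 6*p^3 + 4*p^2 + 8*p) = (p - 2)*(p + 2)*(p^4 + p^3 - 4*p^2 - 4*p) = (p - 2)^2*(p + 2)*(p^3 + 3*p^2 + 2*p) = (p - 2)^2*(p + 1)*(p + 2)*(p^2 + 2*p) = (p - 2)^2*(p + 1)*(p + 2)^2*(p)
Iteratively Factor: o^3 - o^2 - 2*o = (o + 1)*(o^2 - 2*o) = o*(o + 1)*(o - 2)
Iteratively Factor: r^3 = (r)*(r^2) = r^2*(r)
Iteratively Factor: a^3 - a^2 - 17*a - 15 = (a - 5)*(a^2 + 4*a + 3) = (a - 5)*(a + 3)*(a + 1)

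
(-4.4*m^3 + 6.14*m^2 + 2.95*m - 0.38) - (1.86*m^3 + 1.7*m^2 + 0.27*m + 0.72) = -6.26*m^3 + 4.44*m^2 + 2.68*m - 1.1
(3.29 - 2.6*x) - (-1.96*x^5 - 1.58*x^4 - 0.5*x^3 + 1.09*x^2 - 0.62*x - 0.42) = 1.96*x^5 + 1.58*x^4 + 0.5*x^3 - 1.09*x^2 - 1.98*x + 3.71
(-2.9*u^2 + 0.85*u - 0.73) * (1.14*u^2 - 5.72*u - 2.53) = -3.306*u^4 + 17.557*u^3 + 1.6428*u^2 + 2.0251*u + 1.8469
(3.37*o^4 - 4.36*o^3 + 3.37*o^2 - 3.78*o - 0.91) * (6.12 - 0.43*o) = -1.4491*o^5 + 22.4992*o^4 - 28.1323*o^3 + 22.2498*o^2 - 22.7423*o - 5.5692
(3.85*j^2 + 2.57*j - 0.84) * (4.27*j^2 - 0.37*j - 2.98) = 16.4395*j^4 + 9.5494*j^3 - 16.0107*j^2 - 7.3478*j + 2.5032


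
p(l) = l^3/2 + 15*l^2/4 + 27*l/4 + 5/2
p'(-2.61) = -2.61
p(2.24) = 42.06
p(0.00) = 2.50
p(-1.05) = -1.03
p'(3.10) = 44.42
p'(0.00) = 6.75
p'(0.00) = 6.75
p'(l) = 3*l^2/2 + 15*l/2 + 27/4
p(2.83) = 62.97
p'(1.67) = 23.46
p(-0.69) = -0.54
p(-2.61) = 1.54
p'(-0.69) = 2.29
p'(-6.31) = 19.15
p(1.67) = 26.56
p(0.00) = 2.50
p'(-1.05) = 0.53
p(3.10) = 74.36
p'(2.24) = 31.08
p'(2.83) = 39.99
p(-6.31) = -16.40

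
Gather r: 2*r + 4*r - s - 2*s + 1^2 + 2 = 6*r - 3*s + 3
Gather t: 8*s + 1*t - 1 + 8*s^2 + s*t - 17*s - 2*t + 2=8*s^2 - 9*s + t*(s - 1) + 1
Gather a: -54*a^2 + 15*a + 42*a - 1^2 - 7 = -54*a^2 + 57*a - 8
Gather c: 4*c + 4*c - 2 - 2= 8*c - 4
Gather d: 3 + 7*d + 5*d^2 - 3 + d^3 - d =d^3 + 5*d^2 + 6*d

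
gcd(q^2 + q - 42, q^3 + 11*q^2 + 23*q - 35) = q + 7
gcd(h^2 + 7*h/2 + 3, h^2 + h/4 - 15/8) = h + 3/2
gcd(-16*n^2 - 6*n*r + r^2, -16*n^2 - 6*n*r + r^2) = -16*n^2 - 6*n*r + r^2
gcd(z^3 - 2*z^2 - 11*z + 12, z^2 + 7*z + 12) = z + 3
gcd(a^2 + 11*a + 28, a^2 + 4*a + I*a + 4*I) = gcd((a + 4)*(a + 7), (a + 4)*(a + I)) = a + 4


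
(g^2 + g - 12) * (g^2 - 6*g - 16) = g^4 - 5*g^3 - 34*g^2 + 56*g + 192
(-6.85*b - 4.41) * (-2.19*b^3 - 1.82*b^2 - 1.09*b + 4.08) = 15.0015*b^4 + 22.1249*b^3 + 15.4927*b^2 - 23.1411*b - 17.9928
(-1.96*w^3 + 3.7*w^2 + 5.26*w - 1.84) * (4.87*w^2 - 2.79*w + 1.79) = -9.5452*w^5 + 23.4874*w^4 + 11.7848*w^3 - 17.0132*w^2 + 14.549*w - 3.2936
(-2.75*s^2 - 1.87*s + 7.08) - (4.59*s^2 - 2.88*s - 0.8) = -7.34*s^2 + 1.01*s + 7.88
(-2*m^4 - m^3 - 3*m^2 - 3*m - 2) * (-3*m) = 6*m^5 + 3*m^4 + 9*m^3 + 9*m^2 + 6*m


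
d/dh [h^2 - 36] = 2*h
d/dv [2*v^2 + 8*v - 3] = 4*v + 8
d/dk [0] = 0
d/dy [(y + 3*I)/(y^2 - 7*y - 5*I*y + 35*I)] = (-y^2 - 6*I*y - 15 + 56*I)/(y^4 + y^3*(-14 - 10*I) + y^2*(24 + 140*I) + y*(350 - 490*I) - 1225)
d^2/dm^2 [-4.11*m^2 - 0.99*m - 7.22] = -8.22000000000000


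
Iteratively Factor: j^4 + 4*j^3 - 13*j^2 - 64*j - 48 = (j - 4)*(j^3 + 8*j^2 + 19*j + 12) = (j - 4)*(j + 4)*(j^2 + 4*j + 3) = (j - 4)*(j + 3)*(j + 4)*(j + 1)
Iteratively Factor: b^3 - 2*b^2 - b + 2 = (b - 1)*(b^2 - b - 2) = (b - 1)*(b + 1)*(b - 2)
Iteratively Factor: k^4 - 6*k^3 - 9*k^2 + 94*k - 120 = (k - 3)*(k^3 - 3*k^2 - 18*k + 40) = (k - 3)*(k + 4)*(k^2 - 7*k + 10) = (k - 5)*(k - 3)*(k + 4)*(k - 2)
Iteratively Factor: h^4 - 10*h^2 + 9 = (h + 1)*(h^3 - h^2 - 9*h + 9) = (h - 3)*(h + 1)*(h^2 + 2*h - 3) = (h - 3)*(h + 1)*(h + 3)*(h - 1)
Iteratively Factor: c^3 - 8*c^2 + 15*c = (c)*(c^2 - 8*c + 15) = c*(c - 5)*(c - 3)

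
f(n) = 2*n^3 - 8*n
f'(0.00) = -8.00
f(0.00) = 0.00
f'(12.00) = 856.00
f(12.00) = 3360.00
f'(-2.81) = 39.38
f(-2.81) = -21.90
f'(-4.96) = 139.61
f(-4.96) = -204.37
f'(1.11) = -0.61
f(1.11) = -6.14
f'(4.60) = 118.96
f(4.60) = 157.87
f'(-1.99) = 15.76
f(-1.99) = 0.16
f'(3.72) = 75.03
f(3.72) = 73.20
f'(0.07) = -7.97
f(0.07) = -0.56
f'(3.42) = 62.18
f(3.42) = 52.64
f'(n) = 6*n^2 - 8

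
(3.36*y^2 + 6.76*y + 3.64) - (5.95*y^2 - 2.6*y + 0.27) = -2.59*y^2 + 9.36*y + 3.37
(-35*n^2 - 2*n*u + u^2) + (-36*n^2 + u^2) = -71*n^2 - 2*n*u + 2*u^2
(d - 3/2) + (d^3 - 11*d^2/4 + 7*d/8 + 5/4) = d^3 - 11*d^2/4 + 15*d/8 - 1/4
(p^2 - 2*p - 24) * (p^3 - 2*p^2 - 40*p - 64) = p^5 - 4*p^4 - 60*p^3 + 64*p^2 + 1088*p + 1536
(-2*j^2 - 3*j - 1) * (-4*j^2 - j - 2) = 8*j^4 + 14*j^3 + 11*j^2 + 7*j + 2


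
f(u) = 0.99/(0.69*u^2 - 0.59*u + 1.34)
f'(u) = 0.99*(0.59 - 1.38*u)/(0.69*u^2 - 0.59*u + 1.34)^2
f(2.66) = 0.21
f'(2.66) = -0.14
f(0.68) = 0.79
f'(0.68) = -0.22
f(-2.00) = 0.19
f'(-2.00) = 0.12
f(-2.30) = 0.16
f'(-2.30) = 0.09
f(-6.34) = 0.03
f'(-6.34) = 0.01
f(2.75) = 0.20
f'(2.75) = -0.13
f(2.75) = 0.20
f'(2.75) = -0.13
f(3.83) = 0.11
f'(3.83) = -0.05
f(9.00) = 0.02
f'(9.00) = -0.00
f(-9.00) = 0.02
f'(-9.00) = 0.00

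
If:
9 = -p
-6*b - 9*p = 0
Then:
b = 27/2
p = -9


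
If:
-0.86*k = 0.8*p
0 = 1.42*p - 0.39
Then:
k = -0.26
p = 0.27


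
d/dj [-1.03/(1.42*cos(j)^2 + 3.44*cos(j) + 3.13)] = -(2.9252*cos(j) + 3.5432)*sin(j)/(1.42*cos(j)^2 + 3.44*cos(j) + 3.13)^2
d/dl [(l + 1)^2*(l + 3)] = (l + 1)*(3*l + 7)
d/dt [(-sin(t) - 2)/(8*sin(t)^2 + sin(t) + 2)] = 8*(sin(t) + 4)*sin(t)*cos(t)/(8*sin(t)^2 + sin(t) + 2)^2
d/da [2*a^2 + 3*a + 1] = 4*a + 3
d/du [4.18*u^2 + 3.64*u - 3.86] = 8.36*u + 3.64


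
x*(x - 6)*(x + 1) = x^3 - 5*x^2 - 6*x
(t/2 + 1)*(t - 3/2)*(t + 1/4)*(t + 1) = t^4/2 + 7*t^3/8 - 17*t^2/16 - 29*t/16 - 3/8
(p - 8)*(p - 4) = p^2 - 12*p + 32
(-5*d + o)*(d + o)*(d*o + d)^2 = -5*d^4*o^2 - 10*d^4*o - 5*d^4 - 4*d^3*o^3 - 8*d^3*o^2 - 4*d^3*o + d^2*o^4 + 2*d^2*o^3 + d^2*o^2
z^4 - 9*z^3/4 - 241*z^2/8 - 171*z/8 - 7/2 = (z - 7)*(z + 1/4)*(z + 1/2)*(z + 4)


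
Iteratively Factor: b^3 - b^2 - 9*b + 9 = (b - 3)*(b^2 + 2*b - 3) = (b - 3)*(b + 3)*(b - 1)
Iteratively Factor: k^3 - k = (k - 1)*(k^2 + k) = (k - 1)*(k + 1)*(k)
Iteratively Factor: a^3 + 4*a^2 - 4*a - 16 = (a + 2)*(a^2 + 2*a - 8) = (a - 2)*(a + 2)*(a + 4)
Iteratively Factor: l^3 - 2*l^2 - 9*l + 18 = (l + 3)*(l^2 - 5*l + 6) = (l - 3)*(l + 3)*(l - 2)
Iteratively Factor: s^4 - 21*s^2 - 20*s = (s)*(s^3 - 21*s - 20) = s*(s + 1)*(s^2 - s - 20) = s*(s - 5)*(s + 1)*(s + 4)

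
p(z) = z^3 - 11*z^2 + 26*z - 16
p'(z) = 3*z^2 - 22*z + 26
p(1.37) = 1.55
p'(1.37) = 1.49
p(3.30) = -14.05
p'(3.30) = -13.93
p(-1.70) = -96.90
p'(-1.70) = 72.07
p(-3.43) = -274.95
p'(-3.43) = 136.75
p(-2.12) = -130.09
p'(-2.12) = 86.12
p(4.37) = -28.99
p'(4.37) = -12.85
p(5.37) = -38.73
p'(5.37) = -5.63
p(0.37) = -7.84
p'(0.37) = 18.27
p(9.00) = 56.00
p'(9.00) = 71.00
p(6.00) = -40.00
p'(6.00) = 2.00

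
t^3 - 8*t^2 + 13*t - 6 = (t - 6)*(t - 1)^2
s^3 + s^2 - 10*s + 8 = (s - 2)*(s - 1)*(s + 4)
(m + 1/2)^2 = m^2 + m + 1/4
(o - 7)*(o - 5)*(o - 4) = o^3 - 16*o^2 + 83*o - 140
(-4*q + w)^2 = 16*q^2 - 8*q*w + w^2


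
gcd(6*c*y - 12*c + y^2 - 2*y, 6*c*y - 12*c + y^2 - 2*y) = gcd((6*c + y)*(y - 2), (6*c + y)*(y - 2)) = 6*c*y - 12*c + y^2 - 2*y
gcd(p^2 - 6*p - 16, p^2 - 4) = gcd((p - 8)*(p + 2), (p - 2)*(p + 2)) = p + 2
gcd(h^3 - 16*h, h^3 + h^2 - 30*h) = h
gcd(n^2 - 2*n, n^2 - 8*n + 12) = n - 2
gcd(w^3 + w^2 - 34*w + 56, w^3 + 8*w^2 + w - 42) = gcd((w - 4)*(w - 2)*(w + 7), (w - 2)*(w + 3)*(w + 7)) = w^2 + 5*w - 14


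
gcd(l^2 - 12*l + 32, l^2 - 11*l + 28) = l - 4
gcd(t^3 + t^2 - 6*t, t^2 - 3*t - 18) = t + 3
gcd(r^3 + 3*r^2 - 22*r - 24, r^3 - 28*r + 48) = r^2 + 2*r - 24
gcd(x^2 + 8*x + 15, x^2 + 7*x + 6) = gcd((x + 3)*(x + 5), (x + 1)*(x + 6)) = 1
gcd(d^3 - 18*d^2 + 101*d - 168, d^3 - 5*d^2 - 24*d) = d - 8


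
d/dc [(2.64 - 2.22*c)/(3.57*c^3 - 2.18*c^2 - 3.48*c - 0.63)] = (15.8508*c^3 - 33.114*c^2 + 11.5104*c + 10.5858)/(12.7449*c^6 - 15.5652*c^5 - 20.0948*c^4 + 10.6746*c^3 + 14.8572*c^2 + 4.3848*c + 0.3969)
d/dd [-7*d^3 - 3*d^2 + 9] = 3*d*(-7*d - 2)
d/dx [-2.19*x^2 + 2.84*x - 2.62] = 2.84 - 4.38*x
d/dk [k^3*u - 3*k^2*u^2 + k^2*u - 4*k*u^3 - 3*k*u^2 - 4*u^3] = u*(3*k^2 - 6*k*u + 2*k - 4*u^2 - 3*u)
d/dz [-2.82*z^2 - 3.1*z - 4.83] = -5.64*z - 3.1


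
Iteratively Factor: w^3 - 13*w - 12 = (w + 1)*(w^2 - w - 12) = (w + 1)*(w + 3)*(w - 4)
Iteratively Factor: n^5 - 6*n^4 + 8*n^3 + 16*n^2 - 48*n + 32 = (n - 2)*(n^4 - 4*n^3 + 16*n - 16) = (n - 2)^2*(n^3 - 2*n^2 - 4*n + 8) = (n - 2)^3*(n^2 - 4) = (n - 2)^4*(n + 2)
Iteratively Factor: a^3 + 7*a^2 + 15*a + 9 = (a + 3)*(a^2 + 4*a + 3) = (a + 1)*(a + 3)*(a + 3)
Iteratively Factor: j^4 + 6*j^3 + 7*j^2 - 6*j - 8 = (j + 1)*(j^3 + 5*j^2 + 2*j - 8) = (j - 1)*(j + 1)*(j^2 + 6*j + 8) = (j - 1)*(j + 1)*(j + 4)*(j + 2)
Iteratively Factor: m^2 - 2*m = (m)*(m - 2)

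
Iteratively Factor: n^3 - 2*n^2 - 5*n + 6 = (n + 2)*(n^2 - 4*n + 3) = (n - 1)*(n + 2)*(n - 3)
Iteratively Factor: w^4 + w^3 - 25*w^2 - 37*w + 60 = (w + 3)*(w^3 - 2*w^2 - 19*w + 20) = (w - 5)*(w + 3)*(w^2 + 3*w - 4) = (w - 5)*(w + 3)*(w + 4)*(w - 1)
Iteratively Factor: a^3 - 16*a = (a)*(a^2 - 16) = a*(a + 4)*(a - 4)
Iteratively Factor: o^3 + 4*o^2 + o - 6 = (o - 1)*(o^2 + 5*o + 6) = (o - 1)*(o + 3)*(o + 2)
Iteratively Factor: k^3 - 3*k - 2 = (k + 1)*(k^2 - k - 2) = (k + 1)^2*(k - 2)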